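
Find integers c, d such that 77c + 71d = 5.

Step 1: Check solvability.
gcd(77, 71) = 1
Since 1 divides 5, solutions exist.

Step 2: Apply extended Euclidean algorithm to find gcd.
We find integers such that 77*x0 + 71*y0 = 1

Step 3: Scale the particular solution.
Multiply by 5/1 = 5:
c = 60, d = -65

Step 4: Verify.
77*(60) + 71*(-65) = 5 = 5 ✓

c = 60, d = -65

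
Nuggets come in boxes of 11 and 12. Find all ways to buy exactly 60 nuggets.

We need non-negative integers (x, y) with 11x + 12y = 60.
For each x in 0..5, check if 60 - 11x is a non-negative multiple of 12.
x = 0: 12y = 60, y = 5 ✓

(0 boxes of 11, 5 boxes of 12)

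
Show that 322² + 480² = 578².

Compute a² + b²:
322² + 480² = 103684 + 230400 = 334084
Compute c²:
578² = 334084
Since 334084 = 334084, it is a Pythagorean triple.

Yes, it is a Pythagorean triple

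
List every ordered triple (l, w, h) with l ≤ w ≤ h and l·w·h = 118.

Iterate l from 1 to ⌊118^(1/3)⌋. For each l dividing 118, iterate w ≥ l with w dividing 118/l, and set h = 118/(l·w).
Triples found (2): (1×1×118), (1×2×59)

(1×1×118), (1×2×59)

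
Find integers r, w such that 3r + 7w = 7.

Step 1: Check solvability.
gcd(3, 7) = 1
Since 1 divides 7, solutions exist.

Step 2: Apply extended Euclidean algorithm to find gcd.
We find integers such that 3*x0 + 7*y0 = 1

Step 3: Scale the particular solution.
Multiply by 7/1 = 7:
r = -14, w = 7

Step 4: Verify.
3*(-14) + 7*(7) = 7 = 7 ✓

r = -14, w = 7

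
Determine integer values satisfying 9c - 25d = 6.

Step 1: Check solvability.
gcd(9, 25) = 1
Since 1 divides 6, solutions exist.

Step 2: Apply extended Euclidean algorithm to find gcd.
We find integers such that 9*x0 + 25*y0 = 1

Step 3: Scale the particular solution.
Multiply by 6/1 = 6:
c = -66, d = -24

Step 4: Verify.
9*(-66) - 25*(-24) = 6 = 6 ✓

c = -66, d = -24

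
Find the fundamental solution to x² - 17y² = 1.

We seek the smallest positive integers (x, y) with x² - 17y² = 1, i.e., x² = 17y² + 1.
Try successive y values:
y = 1: x² = 17·1² + 1 = 18, not a perfect square
y = 2: x² = 17·2² + 1 = 69, not a perfect square
y = 3: x² = 17·3² + 1 = 154, not a perfect square
... continuing the search (or via continued fractions) ...
y = 8: x² = 17·8² + 1 = 1089, x = 33 ✓

Verify: 33² - 17·8² = 1089 - 1088 = 1 ✓

x = 33, y = 8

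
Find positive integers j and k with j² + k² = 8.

We need to find integers j, k > 0 such that j² + k² = 8.
Trying j = 2: k² = 8 - 2² = 8 - 4 = 4
k = 2
Check: 2² + 2² = 4 + 4 = 8 ✓

8 = 2² + 2²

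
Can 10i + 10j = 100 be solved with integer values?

Step 1: Compute gcd(10, 10).
gcd(10, 10) = 10

Step 2: Check divisibility.
Does 10 divide 100? 100 = 10 x 10, so yes.

By the theorem on linear Diophantine equations, 10i + 10j = 100 has integer solutions if and only if gcd(10, 10) divides 100. Since 10 | 100, solutions exist.

Yes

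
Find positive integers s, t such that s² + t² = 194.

Search for s with 194 - s² a perfect square.
s = 5: 194 - 5² = 194 - 25 = 169 = 13² ✓
So s = 5, t = 13.

s = 5, t = 13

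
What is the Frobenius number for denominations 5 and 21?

For two coprime denominations a and b, the Frobenius number (largest value not representable as a non-negative combination) is ab - a - b.
Here gcd(5, 21) = 1, so they are coprime.
F(5, 21) = 5·21 - 5 - 21 = 105 - 26 = 79

79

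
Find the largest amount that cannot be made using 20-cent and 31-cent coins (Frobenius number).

For two coprime denominations a and b, the Frobenius number (largest value not representable as a non-negative combination) is ab - a - b.
Here gcd(20, 31) = 1, so they are coprime.
F(20, 31) = 20·31 - 20 - 31 = 620 - 51 = 569

569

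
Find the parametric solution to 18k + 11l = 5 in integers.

Step 1: Compute gcd(18, 11) = 1.
Since 1 divides 5, solutions exist.

Step 2: Find a particular solution using extended Euclidean algorithm.
We get k₀ = -15, l₀ = 25.
Check: 18*-15 + 11*25 = 5 = 5 ✓

Step 3: Write the general solution.
k = -15 + (11/1)t = -15 + 11t
l = 25 - (18/1)t = 25 - 18t
for any integer t.

k = -15 + 11t, l = 25 - 18t for integer t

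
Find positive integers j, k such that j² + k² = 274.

Search for j with 274 - j² a perfect square.
j = 7: 274 - 7² = 274 - 49 = 225 = 15² ✓
So j = 7, k = 15.

j = 7, k = 15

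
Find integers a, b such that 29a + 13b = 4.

Step 1: Check solvability.
gcd(29, 13) = 1
Since 1 divides 4, solutions exist.

Step 2: Apply extended Euclidean algorithm to find gcd.
We find integers such that 29*x0 + 13*y0 = 1

Step 3: Scale the particular solution.
Multiply by 4/1 = 4:
a = -16, b = 36

Step 4: Verify.
29*(-16) + 13*(36) = 4 = 4 ✓

a = -16, b = 36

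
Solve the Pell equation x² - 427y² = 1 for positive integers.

We seek the smallest positive integers (x, y) with x² - 427y² = 1, i.e., x² = 427y² + 1.
Try successive y values:
y = 1: x² = 427·1² + 1 = 428, not a perfect square
y = 2: x² = 427·2² + 1 = 1709, not a perfect square
y = 3: x² = 427·3² + 1 = 3844, x = 62 ✓

Verify: 62² - 427·3² = 3844 - 3843 = 1 ✓

x = 62, y = 3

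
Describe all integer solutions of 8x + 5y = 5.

Step 1: Compute gcd(8, 5) = 1.
Since 1 divides 5, solutions exist.

Step 2: Find a particular solution using extended Euclidean algorithm.
We get x₀ = 10, y₀ = -15.
Check: 8*10 + 5*-15 = 5 = 5 ✓

Step 3: Write the general solution.
x = 10 + (5/1)t = 10 + 5t
y = -15 - (8/1)t = -15 - 8t
for any integer t.

x = 10 + 5t, y = -15 - 8t for integer t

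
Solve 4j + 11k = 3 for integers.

Step 1: Check solvability.
gcd(4, 11) = 1
Since 1 divides 3, solutions exist.

Step 2: Apply extended Euclidean algorithm to find gcd.
We find integers such that 4*x0 + 11*y0 = 1

Step 3: Scale the particular solution.
Multiply by 3/1 = 3:
j = 9, k = -3

Step 4: Verify.
4*(9) + 11*(-3) = 3 = 3 ✓

j = 9, k = -3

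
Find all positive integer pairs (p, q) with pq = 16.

The positive divisors of 16 are: 1, 2, 4, 8, 16.
Each divisor d gives the pair (d, 16/d):
(1, 16), (2, 8), (4, 4), (8, 2), (16, 1)

(1, 16), (2, 8), (4, 4), (8, 2), (16, 1)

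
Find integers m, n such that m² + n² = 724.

We need to find integers m, n > 0 such that m² + n² = 724.
Trying m = 18: n² = 724 - 18² = 724 - 324 = 400
n = 20
Check: 18² + 20² = 324 + 400 = 724 ✓

724 = 18² + 20²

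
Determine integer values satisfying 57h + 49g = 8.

Step 1: Check solvability.
gcd(57, 49) = 1
Since 1 divides 8, solutions exist.

Step 2: Apply extended Euclidean algorithm to find gcd.
We find integers such that 57*x0 + 49*y0 = 1

Step 3: Scale the particular solution.
Multiply by 8/1 = 8:
h = -48, g = 56

Step 4: Verify.
57*(-48) + 49*(56) = 8 = 8 ✓

h = -48, g = 56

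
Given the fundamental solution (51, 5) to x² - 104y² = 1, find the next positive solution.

Solutions to x² - Dy² = 1 are generated by powers of (x₀ + y₀√D).
The next solution satisfies x₁ + y₁√104 = (x₀ + y₀√104)², giving:
x₁ = x₀² + 104y₀² = 51² + 104·5² = 2601 + 2600 = 5201
y₁ = 2x₀y₀ = 2·51·5 = 510

Verify: 5201² - 104·510² = 27050401 - 27050400 = 1 ✓

x = 5201, y = 510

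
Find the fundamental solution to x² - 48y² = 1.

We seek the smallest positive integers (x, y) with x² - 48y² = 1, i.e., x² = 48y² + 1.
Try successive y values:
y = 1: x² = 48·1² + 1 = 49, x = 7 ✓

Verify: 7² - 48·1² = 49 - 48 = 1 ✓

x = 7, y = 1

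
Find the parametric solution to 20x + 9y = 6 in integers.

Step 1: Compute gcd(20, 9) = 1.
Since 1 divides 6, solutions exist.

Step 2: Find a particular solution using extended Euclidean algorithm.
We get x₀ = -24, y₀ = 54.
Check: 20*-24 + 9*54 = 6 = 6 ✓

Step 3: Write the general solution.
x = -24 + (9/1)t = -24 + 9t
y = 54 - (20/1)t = 54 - 20t
for any integer t.

x = -24 + 9t, y = 54 - 20t for integer t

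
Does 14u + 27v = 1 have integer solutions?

Step 1: Compute gcd(14, 27).
gcd(14, 27) = 1

Step 2: Check divisibility.
Does 1 divide 1? 1 = 1 x 1, so yes.

By the theorem on linear Diophantine equations, 14u + 27v = 1 has integer solutions if and only if gcd(14, 27) divides 1. Since 1 | 1, solutions exist.

Yes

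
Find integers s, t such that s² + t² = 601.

We need to find integers s, t > 0 such that s² + t² = 601.
Trying s = 5: t² = 601 - 5² = 601 - 25 = 576
t = 24
Check: 5² + 24² = 25 + 576 = 601 ✓

601 = 5² + 24²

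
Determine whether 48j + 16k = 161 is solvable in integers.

Step 1: Compute gcd(48, 16).
gcd(48, 16) = 16

Step 2: Check divisibility.
Does 16 divide 161? 161 = 16 x 10 + 1, so no.

By the theorem on linear Diophantine equations, 48j + 16k = 161 has integer solutions if and only if gcd(48, 16) divides 161. Since 16 does not divide 161, no solutions exist.

No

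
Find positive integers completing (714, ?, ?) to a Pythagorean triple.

We need the other leg and hypotenuse such that 714² + x² = c².
Take x = 720, c = 1014: 714² + 720² = 509796 + 518400 = 1028196 = 1014² ✓
Triple: (714, 720, 1014)

(714, 720, 1014)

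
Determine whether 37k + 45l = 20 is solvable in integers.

Step 1: Compute gcd(37, 45).
gcd(37, 45) = 1

Step 2: Check divisibility.
Does 1 divide 20? 20 = 1 x 20, so yes.

By the theorem on linear Diophantine equations, 37k + 45l = 20 has integer solutions if and only if gcd(37, 45) divides 20. Since 1 | 20, solutions exist.

Yes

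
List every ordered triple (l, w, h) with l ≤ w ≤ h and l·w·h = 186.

Iterate l from 1 to ⌊186^(1/3)⌋. For each l dividing 186, iterate w ≥ l with w dividing 186/l, and set h = 186/(l·w).
Triples found (5): (1×1×186), (1×2×93), (1×3×62), (1×6×31), (2×3×31)

(1×1×186), (1×2×93), (1×3×62), (1×6×31), (2×3×31)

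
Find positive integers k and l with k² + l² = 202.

We need to find integers k, l > 0 such that k² + l² = 202.
Trying k = 9: l² = 202 - 9² = 202 - 81 = 121
l = 11
Check: 9² + 11² = 81 + 121 = 202 ✓

202 = 9² + 11²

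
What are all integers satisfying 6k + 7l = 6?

Step 1: Compute gcd(6, 7) = 1.
Since 1 divides 6, solutions exist.

Step 2: Find a particular solution using extended Euclidean algorithm.
We get k₀ = -6, l₀ = 6.
Check: 6*-6 + 7*6 = 6 = 6 ✓

Step 3: Write the general solution.
k = -6 + (7/1)t = -6 + 7t
l = 6 - (6/1)t = 6 - 6t
for any integer t.

k = -6 + 7t, l = 6 - 6t for integer t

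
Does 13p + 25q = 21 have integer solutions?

Step 1: Compute gcd(13, 25).
gcd(13, 25) = 1

Step 2: Check divisibility.
Does 1 divide 21? 21 = 1 x 21, so yes.

By the theorem on linear Diophantine equations, 13p + 25q = 21 has integer solutions if and only if gcd(13, 25) divides 21. Since 1 | 21, solutions exist.

Yes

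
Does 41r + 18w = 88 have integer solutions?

Step 1: Compute gcd(41, 18).
gcd(41, 18) = 1

Step 2: Check divisibility.
Does 1 divide 88? 88 = 1 x 88, so yes.

By the theorem on linear Diophantine equations, 41r + 18w = 88 has integer solutions if and only if gcd(41, 18) divides 88. Since 1 | 88, solutions exist.

Yes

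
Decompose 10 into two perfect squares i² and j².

We need to find integers i, j > 0 such that i² + j² = 10.
Trying i = 1: j² = 10 - 1² = 10 - 1 = 9
j = 3
Check: 1² + 3² = 1 + 9 = 10 ✓

10 = 1² + 3²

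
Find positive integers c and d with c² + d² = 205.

We need to find integers c, d > 0 such that c² + d² = 205.
Trying c = 3: d² = 205 - 3² = 205 - 9 = 196
d = 14
Check: 3² + 14² = 9 + 196 = 205 ✓

205 = 3² + 14²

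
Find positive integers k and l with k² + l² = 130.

We need to find integers k, l > 0 such that k² + l² = 130.
Trying k = 3: l² = 130 - 3² = 130 - 9 = 121
l = 11
Check: 3² + 11² = 9 + 121 = 130 ✓

130 = 3² + 11²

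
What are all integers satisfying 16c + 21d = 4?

Step 1: Compute gcd(16, 21) = 1.
Since 1 divides 4, solutions exist.

Step 2: Find a particular solution using extended Euclidean algorithm.
We get c₀ = 16, d₀ = -12.
Check: 16*16 + 21*-12 = 4 = 4 ✓

Step 3: Write the general solution.
c = 16 + (21/1)t = 16 + 21t
d = -12 - (16/1)t = -12 - 16t
for any integer t.

c = 16 + 21t, d = -12 - 16t for integer t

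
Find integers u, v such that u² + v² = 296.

We need to find integers u, v > 0 such that u² + v² = 296.
Trying u = 10: v² = 296 - 10² = 296 - 100 = 196
v = 14
Check: 10² + 14² = 100 + 196 = 296 ✓

296 = 10² + 14²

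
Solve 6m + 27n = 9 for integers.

Step 1: Check solvability.
gcd(6, 27) = 3
Since 3 divides 9, solutions exist.

Step 2: Apply extended Euclidean algorithm to find gcd.
We find integers such that 6*x0 + 27*y0 = 3

Step 3: Scale the particular solution.
Multiply by 9/3 = 3:
m = -12, n = 3

Step 4: Verify.
6*(-12) + 27*(3) = 9 = 9 ✓

m = -12, n = 3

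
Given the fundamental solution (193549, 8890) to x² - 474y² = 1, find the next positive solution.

Solutions to x² - Dy² = 1 are generated by powers of (x₀ + y₀√D).
The next solution satisfies x₁ + y₁√474 = (x₀ + y₀√474)², giving:
x₁ = x₀² + 474y₀² = 193549² + 474·8890² = 37461215401 + 37461215400 = 74922430801
y₁ = 2x₀y₀ = 2·193549·8890 = 3441301220

Verify: 74922430801² - 474·3441301220² = 5613370637130633501601 - 5613370637130633501600 = 1 ✓

x = 74922430801, y = 3441301220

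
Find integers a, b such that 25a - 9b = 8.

Step 1: Check solvability.
gcd(25, 9) = 1
Since 1 divides 8, solutions exist.

Step 2: Apply extended Euclidean algorithm to find gcd.
We find integers such that 25*x0 + 9*y0 = 1

Step 3: Scale the particular solution.
Multiply by 8/1 = 8:
a = 32, b = 88

Step 4: Verify.
25*(32) - 9*(88) = 8 = 8 ✓

a = 32, b = 88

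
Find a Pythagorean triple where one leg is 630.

We need the other leg and hypotenuse such that 630² + x² = c².
Take x = 1248, c = 1398: 630² + 1248² = 396900 + 1557504 = 1954404 = 1398² ✓
Triple: (630, 1248, 1398)

(630, 1248, 1398)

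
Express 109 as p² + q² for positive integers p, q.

We need to find integers p, q > 0 such that p² + q² = 109.
Trying p = 3: q² = 109 - 3² = 109 - 9 = 100
q = 10
Check: 3² + 10² = 9 + 100 = 109 ✓

109 = 3² + 10²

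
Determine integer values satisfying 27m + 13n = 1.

Step 1: Check solvability.
gcd(27, 13) = 1
Since 1 divides 1, solutions exist.

Step 2: Apply extended Euclidean algorithm to find gcd.
We find integers such that 27*x0 + 13*y0 = 1

Step 3: Scale the particular solution.
Multiply by 1/1 = 1:
m = 1, n = -2

Step 4: Verify.
27*(1) + 13*(-2) = 1 = 1 ✓

m = 1, n = -2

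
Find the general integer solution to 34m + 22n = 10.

Step 1: Compute gcd(34, 22) = 2.
Since 2 divides 10, solutions exist.

Step 2: Find a particular solution using extended Euclidean algorithm.
We get m₀ = 10, n₀ = -15.
Check: 34*10 + 22*-15 = 10 = 10 ✓

Step 3: Write the general solution.
m = 10 + (22/2)t = 10 + 11t
n = -15 - (34/2)t = -15 - 17t
for any integer t.

m = 10 + 11t, n = -15 - 17t for integer t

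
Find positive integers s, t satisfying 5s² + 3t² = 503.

Try small values of s and check whether (503 - 5s²)/3 is a perfect square.
s = 10: 5·10² = 500, so 3t² = 503 - 500 = 3, giving t² = 1, t = 1.
Check: 5·10² + 3·1² = 500 + 3 = 503 ✓

s = 10, t = 1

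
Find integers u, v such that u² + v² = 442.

We need to find integers u, v > 0 such that u² + v² = 442.
Trying u = 1: v² = 442 - 1² = 442 - 1 = 441
v = 21
Check: 1² + 21² = 1 + 441 = 442 ✓

442 = 1² + 21²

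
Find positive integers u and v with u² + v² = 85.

We need to find integers u, v > 0 such that u² + v² = 85.
Trying u = 2: v² = 85 - 2² = 85 - 4 = 81
v = 9
Check: 2² + 9² = 4 + 81 = 85 ✓

85 = 2² + 9²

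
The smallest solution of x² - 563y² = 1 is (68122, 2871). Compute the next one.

Solutions to x² - Dy² = 1 are generated by powers of (x₀ + y₀√D).
The next solution satisfies x₁ + y₁√563 = (x₀ + y₀√563)², giving:
x₁ = x₀² + 563y₀² = 68122² + 563·2871² = 4640606884 + 4640606883 = 9281213767
y₁ = 2x₀y₀ = 2·68122·2871 = 391156524

Verify: 9281213767² - 563·391156524² = 86140928988750330289 - 86140928988750330288 = 1 ✓

x = 9281213767, y = 391156524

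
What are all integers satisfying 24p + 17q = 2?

Step 1: Compute gcd(24, 17) = 1.
Since 1 divides 2, solutions exist.

Step 2: Find a particular solution using extended Euclidean algorithm.
We get p₀ = 10, q₀ = -14.
Check: 24*10 + 17*-14 = 2 = 2 ✓

Step 3: Write the general solution.
p = 10 + (17/1)t = 10 + 17t
q = -14 - (24/1)t = -14 - 24t
for any integer t.

p = 10 + 17t, q = -14 - 24t for integer t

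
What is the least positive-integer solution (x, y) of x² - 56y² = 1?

We seek the smallest positive integers (x, y) with x² - 56y² = 1, i.e., x² = 56y² + 1.
Try successive y values:
y = 1: x² = 56·1² + 1 = 57, not a perfect square
y = 2: x² = 56·2² + 1 = 225, x = 15 ✓

Verify: 15² - 56·2² = 225 - 224 = 1 ✓

x = 15, y = 2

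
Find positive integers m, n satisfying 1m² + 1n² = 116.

Try small values of m and check whether (116 - 1m²)/1 is a perfect square.
m = 4: 1·4² = 16, so 1n² = 116 - 16 = 100, giving n² = 100, n = 10.
Check: 1·4² + 1·10² = 16 + 100 = 116 ✓

m = 4, n = 10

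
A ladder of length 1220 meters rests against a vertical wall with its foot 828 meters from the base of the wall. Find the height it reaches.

The ladder, wall, and ground form a right triangle with hypotenuse 1220 and one leg 828.
By the Pythagorean theorem: h² = 1220² - 828² = 1488400 - 685584 = 802816
h = √802816 = 896 meters

896 meters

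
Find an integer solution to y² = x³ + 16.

Try small integer x values and check whether x³ + 16 is a perfect square.
x = 0: x³ + 16 = 0³ + 16 = 0 + 16 = 16
Is 16 a perfect square? 4² = 16 ✓
So (x, y) = (0, 4) is a solution.

x = 0, y = 4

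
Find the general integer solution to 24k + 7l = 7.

Step 1: Compute gcd(24, 7) = 1.
Since 1 divides 7, solutions exist.

Step 2: Find a particular solution using extended Euclidean algorithm.
We get k₀ = -14, l₀ = 49.
Check: 24*-14 + 7*49 = 7 = 7 ✓

Step 3: Write the general solution.
k = -14 + (7/1)t = -14 + 7t
l = 49 - (24/1)t = 49 - 24t
for any integer t.

k = -14 + 7t, l = 49 - 24t for integer t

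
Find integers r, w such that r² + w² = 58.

We need to find integers r, w > 0 such that r² + w² = 58.
Trying r = 3: w² = 58 - 3² = 58 - 9 = 49
w = 7
Check: 3² + 7² = 9 + 49 = 58 ✓

58 = 3² + 7²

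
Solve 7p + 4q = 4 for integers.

Step 1: Check solvability.
gcd(7, 4) = 1
Since 1 divides 4, solutions exist.

Step 2: Apply extended Euclidean algorithm to find gcd.
We find integers such that 7*x0 + 4*y0 = 1

Step 3: Scale the particular solution.
Multiply by 4/1 = 4:
p = -4, q = 8

Step 4: Verify.
7*(-4) + 4*(8) = 4 = 4 ✓

p = -4, q = 8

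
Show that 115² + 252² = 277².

Compute a² + b² = 115² + 252² = 13225 + 63504 = 76729
Compute c² = 277² = 76729
Since 76729 = 76729, confirmed.

Yes, it is a Pythagorean triple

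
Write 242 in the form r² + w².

We need to find integers r, w > 0 such that r² + w² = 242.
Trying r = 11: w² = 242 - 11² = 242 - 121 = 121
w = 11
Check: 11² + 11² = 121 + 121 = 242 ✓

242 = 11² + 11²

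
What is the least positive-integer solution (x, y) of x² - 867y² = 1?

We seek the smallest positive integers (x, y) with x² - 867y² = 1, i.e., x² = 867y² + 1.
Try successive y values:
y = 1: x² = 867·1² + 1 = 868, not a perfect square
y = 2: x² = 867·2² + 1 = 3469, not a perfect square
y = 3: x² = 867·3² + 1 = 7804, not a perfect square
... continuing the search (or via continued fractions) ...
y = 2385: x² = 867·2385² + 1 = 4931691076, x = 70226 ✓

Verify: 70226² - 867·2385² = 4931691076 - 4931691075 = 1 ✓

x = 70226, y = 2385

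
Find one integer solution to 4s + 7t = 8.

Step 1: Check solvability.
gcd(4, 7) = 1
Since 1 divides 8, solutions exist.

Step 2: Apply extended Euclidean algorithm to find gcd.
We find integers such that 4*x0 + 7*y0 = 1

Step 3: Scale the particular solution.
Multiply by 8/1 = 8:
s = 16, t = -8

Step 4: Verify.
4*(16) + 7*(-8) = 8 = 8 ✓

s = 16, t = -8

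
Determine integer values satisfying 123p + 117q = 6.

Step 1: Check solvability.
gcd(123, 117) = 3
Since 3 divides 6, solutions exist.

Step 2: Apply extended Euclidean algorithm to find gcd.
We find integers such that 123*x0 + 117*y0 = 3

Step 3: Scale the particular solution.
Multiply by 6/3 = 2:
p = -38, q = 40

Step 4: Verify.
123*(-38) + 117*(40) = 6 = 6 ✓

p = -38, q = 40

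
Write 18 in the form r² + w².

We need to find integers r, w > 0 such that r² + w² = 18.
Trying r = 3: w² = 18 - 3² = 18 - 9 = 9
w = 3
Check: 3² + 3² = 9 + 9 = 18 ✓

18 = 3² + 3²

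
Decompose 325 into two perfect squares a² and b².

We need to find integers a, b > 0 such that a² + b² = 325.
Trying a = 1: b² = 325 - 1² = 325 - 1 = 324
b = 18
Check: 1² + 18² = 1 + 324 = 325 ✓

325 = 1² + 18²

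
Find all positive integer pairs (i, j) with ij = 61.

The positive divisors of 61 are: 1, 61.
Each divisor d gives the pair (d, 61/d):
(1, 61), (61, 1)

(1, 61), (61, 1)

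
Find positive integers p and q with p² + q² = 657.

We need to find integers p, q > 0 such that p² + q² = 657.
Trying p = 9: q² = 657 - 9² = 657 - 81 = 576
q = 24
Check: 9² + 24² = 81 + 576 = 657 ✓

657 = 9² + 24²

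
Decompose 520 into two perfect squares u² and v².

We need to find integers u, v > 0 such that u² + v² = 520.
Trying u = 6: v² = 520 - 6² = 520 - 36 = 484
v = 22
Check: 6² + 22² = 36 + 484 = 520 ✓

520 = 6² + 22²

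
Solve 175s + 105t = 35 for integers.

Step 1: Check solvability.
gcd(175, 105) = 35
Since 35 divides 35, solutions exist.

Step 2: Apply extended Euclidean algorithm to find gcd.
We find integers such that 175*x0 + 105*y0 = 35

Step 3: Scale the particular solution.
Multiply by 35/35 = 1:
s = -1, t = 2

Step 4: Verify.
175*(-1) + 105*(2) = 35 = 35 ✓

s = -1, t = 2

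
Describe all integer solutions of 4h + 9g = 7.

Step 1: Compute gcd(4, 9) = 1.
Since 1 divides 7, solutions exist.

Step 2: Find a particular solution using extended Euclidean algorithm.
We get h₀ = -14, g₀ = 7.
Check: 4*-14 + 9*7 = 7 = 7 ✓

Step 3: Write the general solution.
h = -14 + (9/1)t = -14 + 9t
g = 7 - (4/1)t = 7 - 4t
for any integer t.

h = -14 + 9t, g = 7 - 4t for integer t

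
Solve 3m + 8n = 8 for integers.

Step 1: Check solvability.
gcd(3, 8) = 1
Since 1 divides 8, solutions exist.

Step 2: Apply extended Euclidean algorithm to find gcd.
We find integers such that 3*x0 + 8*y0 = 1

Step 3: Scale the particular solution.
Multiply by 8/1 = 8:
m = 24, n = -8

Step 4: Verify.
3*(24) + 8*(-8) = 8 = 8 ✓

m = 24, n = -8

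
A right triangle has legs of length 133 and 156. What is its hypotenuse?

c² = a² + b² = 133² + 156² = 17689 + 24336 = 42025
c = 205

205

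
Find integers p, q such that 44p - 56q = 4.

Step 1: Check solvability.
gcd(44, 56) = 4
Since 4 divides 4, solutions exist.

Step 2: Apply extended Euclidean algorithm to find gcd.
We find integers such that 44*x0 + 56*y0 = 4

Step 3: Scale the particular solution.
Multiply by 4/4 = 1:
p = -5, q = -4

Step 4: Verify.
44*(-5) - 56*(-4) = 4 = 4 ✓

p = -5, q = -4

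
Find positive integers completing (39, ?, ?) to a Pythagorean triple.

We need the other leg and hypotenuse such that 39² + x² = c².
Take x = 760, c = 761: 39² + 760² = 1521 + 577600 = 579121 = 761² ✓
Triple: (39, 760, 761)

(39, 760, 761)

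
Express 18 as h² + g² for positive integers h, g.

We need to find integers h, g > 0 such that h² + g² = 18.
Trying h = 3: g² = 18 - 3² = 18 - 9 = 9
g = 3
Check: 3² + 3² = 9 + 9 = 18 ✓

18 = 3² + 3²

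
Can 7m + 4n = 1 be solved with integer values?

Step 1: Compute gcd(7, 4).
gcd(7, 4) = 1

Step 2: Check divisibility.
Does 1 divide 1? 1 = 1 x 1, so yes.

By the theorem on linear Diophantine equations, 7m + 4n = 1 has integer solutions if and only if gcd(7, 4) divides 1. Since 1 | 1, solutions exist.

Yes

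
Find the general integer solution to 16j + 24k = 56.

Step 1: Compute gcd(16, 24) = 8.
Since 8 divides 56, solutions exist.

Step 2: Find a particular solution using extended Euclidean algorithm.
We get j₀ = -7, k₀ = 7.
Check: 16*-7 + 24*7 = 56 = 56 ✓

Step 3: Write the general solution.
j = -7 + (24/8)t = -7 + 3t
k = 7 - (16/8)t = 7 - 2t
for any integer t.

j = -7 + 3t, k = 7 - 2t for integer t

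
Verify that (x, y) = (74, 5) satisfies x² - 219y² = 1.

Compute x² = 74² = 5476
Compute 219y² = 219·5² = 219·25 = 5475
x² - 219y² = 5476 - 5475 = 1
Since this equals 1, (74, 5) is a solution.

Yes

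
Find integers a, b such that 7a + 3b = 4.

Step 1: Check solvability.
gcd(7, 3) = 1
Since 1 divides 4, solutions exist.

Step 2: Apply extended Euclidean algorithm to find gcd.
We find integers such that 7*x0 + 3*y0 = 1

Step 3: Scale the particular solution.
Multiply by 4/1 = 4:
a = 4, b = -8

Step 4: Verify.
7*(4) + 3*(-8) = 4 = 4 ✓

a = 4, b = -8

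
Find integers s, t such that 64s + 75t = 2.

Step 1: Check solvability.
gcd(64, 75) = 1
Since 1 divides 2, solutions exist.

Step 2: Apply extended Euclidean algorithm to find gcd.
We find integers such that 64*x0 + 75*y0 = 1

Step 3: Scale the particular solution.
Multiply by 2/1 = 2:
s = 68, t = -58

Step 4: Verify.
64*(68) + 75*(-58) = 2 = 2 ✓

s = 68, t = -58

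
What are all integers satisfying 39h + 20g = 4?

Step 1: Compute gcd(39, 20) = 1.
Since 1 divides 4, solutions exist.

Step 2: Find a particular solution using extended Euclidean algorithm.
We get h₀ = -4, g₀ = 8.
Check: 39*-4 + 20*8 = 4 = 4 ✓

Step 3: Write the general solution.
h = -4 + (20/1)t = -4 + 20t
g = 8 - (39/1)t = 8 - 39t
for any integer t.

h = -4 + 20t, g = 8 - 39t for integer t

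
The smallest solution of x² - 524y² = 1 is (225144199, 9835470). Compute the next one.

Solutions to x² - Dy² = 1 are generated by powers of (x₀ + y₀√D).
The next solution satisfies x₁ + y₁√524 = (x₀ + y₀√524)², giving:
x₁ = x₀² + 524y₀² = 225144199² + 524·9835470² = 50689910343351601 + 50689910343351600 = 101379820686703201
y₁ = 2x₀y₀ = 2·225144199·9835470 = 4428798029877060

Verify: 101379820686703201² - 524·4428798029877060² = 10277868042468094293168926263646401 - 10277868042468094293168926263646400 = 1 ✓

x = 101379820686703201, y = 4428798029877060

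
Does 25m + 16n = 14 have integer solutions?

Step 1: Compute gcd(25, 16).
gcd(25, 16) = 1

Step 2: Check divisibility.
Does 1 divide 14? 14 = 1 x 14, so yes.

By the theorem on linear Diophantine equations, 25m + 16n = 14 has integer solutions if and only if gcd(25, 16) divides 14. Since 1 | 14, solutions exist.

Yes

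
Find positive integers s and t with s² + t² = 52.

We need to find integers s, t > 0 such that s² + t² = 52.
Trying s = 4: t² = 52 - 4² = 52 - 16 = 36
t = 6
Check: 4² + 6² = 16 + 36 = 52 ✓

52 = 4² + 6²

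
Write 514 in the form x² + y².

We need to find integers x, y > 0 such that x² + y² = 514.
Trying x = 15: y² = 514 - 15² = 514 - 225 = 289
y = 17
Check: 15² + 17² = 225 + 289 = 514 ✓

514 = 15² + 17²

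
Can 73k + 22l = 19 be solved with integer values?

Step 1: Compute gcd(73, 22).
gcd(73, 22) = 1

Step 2: Check divisibility.
Does 1 divide 19? 19 = 1 x 19, so yes.

By the theorem on linear Diophantine equations, 73k + 22l = 19 has integer solutions if and only if gcd(73, 22) divides 19. Since 1 | 19, solutions exist.

Yes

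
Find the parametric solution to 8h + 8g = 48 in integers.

Step 1: Compute gcd(8, 8) = 8.
Since 8 divides 48, solutions exist.

Step 2: Find a particular solution using extended Euclidean algorithm.
We get h₀ = 0, g₀ = 6.
Check: 8*0 + 8*6 = 48 = 48 ✓

Step 3: Write the general solution.
h = 0 + (8/8)t = 0 + 1t
g = 6 - (8/8)t = 6 - 1t
for any integer t.

h = 0 + 1t, g = 6 - 1t for integer t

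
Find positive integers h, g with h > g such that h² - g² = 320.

Factor: h² - g² = (h+g)(h-g) = 320.
We need two factors of 320 with the same parity.
Use h+g = 160 and h-g = 2 (product 160·2 = 320).
Adding: 2h = 162, so h = 81.
Subtracting: 2g = 158, so g = 79.
Check: 81² - 79² = 6561 - 6241 = 320 ✓

h = 81, g = 79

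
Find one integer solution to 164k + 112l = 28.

Step 1: Check solvability.
gcd(164, 112) = 4
Since 4 divides 28, solutions exist.

Step 2: Apply extended Euclidean algorithm to find gcd.
We find integers such that 164*x0 + 112*y0 = 4

Step 3: Scale the particular solution.
Multiply by 28/4 = 7:
k = 91, l = -133

Step 4: Verify.
164*(91) + 112*(-133) = 28 = 28 ✓

k = 91, l = -133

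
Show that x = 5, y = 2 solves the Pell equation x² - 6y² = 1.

Compute x² = 5² = 25
Compute 6y² = 6·2² = 6·4 = 24
x² - 6y² = 25 - 24 = 1
Since this equals 1, (5, 2) is a solution.

Yes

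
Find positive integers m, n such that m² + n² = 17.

Search for m with 17 - m² a perfect square.
m = 1: 17 - 1² = 17 - 1 = 16 = 4² ✓
So m = 1, n = 4.

m = 1, n = 4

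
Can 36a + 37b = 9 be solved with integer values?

Step 1: Compute gcd(36, 37).
gcd(36, 37) = 1

Step 2: Check divisibility.
Does 1 divide 9? 9 = 1 x 9, so yes.

By the theorem on linear Diophantine equations, 36a + 37b = 9 has integer solutions if and only if gcd(36, 37) divides 9. Since 1 | 9, solutions exist.

Yes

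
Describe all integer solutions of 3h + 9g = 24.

Step 1: Compute gcd(3, 9) = 3.
Since 3 divides 24, solutions exist.

Step 2: Find a particular solution using extended Euclidean algorithm.
We get h₀ = 8, g₀ = 0.
Check: 3*8 + 9*0 = 24 = 24 ✓

Step 3: Write the general solution.
h = 8 + (9/3)t = 8 + 3t
g = 0 - (3/3)t = 0 - 1t
for any integer t.

h = 8 + 3t, g = 0 - 1t for integer t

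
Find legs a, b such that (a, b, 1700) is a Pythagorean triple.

We need a² + b² = 1700² = 2890000.
Trying: 348² + 1664² = 121104 + 2768896 = 2890000 ✓

(348, 1664, 1700)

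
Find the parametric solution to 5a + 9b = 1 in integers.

Step 1: Compute gcd(5, 9) = 1.
Since 1 divides 1, solutions exist.

Step 2: Find a particular solution using extended Euclidean algorithm.
We get a₀ = 2, b₀ = -1.
Check: 5*2 + 9*-1 = 1 = 1 ✓

Step 3: Write the general solution.
a = 2 + (9/1)t = 2 + 9t
b = -1 - (5/1)t = -1 - 5t
for any integer t.

a = 2 + 9t, b = -1 - 5t for integer t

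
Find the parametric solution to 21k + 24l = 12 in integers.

Step 1: Compute gcd(21, 24) = 3.
Since 3 divides 12, solutions exist.

Step 2: Find a particular solution using extended Euclidean algorithm.
We get k₀ = -4, l₀ = 4.
Check: 21*-4 + 24*4 = 12 = 12 ✓

Step 3: Write the general solution.
k = -4 + (24/3)t = -4 + 8t
l = 4 - (21/3)t = 4 - 7t
for any integer t.

k = -4 + 8t, l = 4 - 7t for integer t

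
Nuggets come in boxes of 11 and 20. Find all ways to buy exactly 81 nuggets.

We need non-negative integers (x, y) with 11x + 20y = 81.
For each x in 0..7, check if 81 - 11x is a non-negative multiple of 20.
No x yields an integer y ≥ 0.

No solution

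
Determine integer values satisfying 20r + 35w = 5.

Step 1: Check solvability.
gcd(20, 35) = 5
Since 5 divides 5, solutions exist.

Step 2: Apply extended Euclidean algorithm to find gcd.
We find integers such that 20*x0 + 35*y0 = 5

Step 3: Scale the particular solution.
Multiply by 5/5 = 1:
r = 2, w = -1

Step 4: Verify.
20*(2) + 35*(-1) = 5 = 5 ✓

r = 2, w = -1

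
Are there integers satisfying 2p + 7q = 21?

Step 1: Compute gcd(2, 7).
gcd(2, 7) = 1

Step 2: Check divisibility.
Does 1 divide 21? 21 = 1 x 21, so yes.

By the theorem on linear Diophantine equations, 2p + 7q = 21 has integer solutions if and only if gcd(2, 7) divides 21. Since 1 | 21, solutions exist.

Yes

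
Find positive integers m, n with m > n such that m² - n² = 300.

Factor: m² - n² = (m+n)(m-n) = 300.
We need two factors of 300 with the same parity.
Use m+n = 150 and m-n = 2 (product 150·2 = 300).
Adding: 2m = 152, so m = 76.
Subtracting: 2n = 148, so n = 74.
Check: 76² - 74² = 5776 - 5476 = 300 ✓

m = 76, n = 74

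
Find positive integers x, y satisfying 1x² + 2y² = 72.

Try small values of x and check whether (72 - 1x²)/2 is a perfect square.
x = 8: 1·8² = 64, so 2y² = 72 - 64 = 8, giving y² = 4, y = 2.
Check: 1·8² + 2·2² = 64 + 8 = 72 ✓

x = 8, y = 2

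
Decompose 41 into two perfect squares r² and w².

We need to find integers r, w > 0 such that r² + w² = 41.
Trying r = 4: w² = 41 - 4² = 41 - 16 = 25
w = 5
Check: 4² + 5² = 16 + 25 = 41 ✓

41 = 4² + 5²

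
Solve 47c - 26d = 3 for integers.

Step 1: Check solvability.
gcd(47, 26) = 1
Since 1 divides 3, solutions exist.

Step 2: Apply extended Euclidean algorithm to find gcd.
We find integers such that 47*x0 + 26*y0 = 1

Step 3: Scale the particular solution.
Multiply by 3/1 = 3:
c = 15, d = 27

Step 4: Verify.
47*(15) - 26*(27) = 3 = 3 ✓

c = 15, d = 27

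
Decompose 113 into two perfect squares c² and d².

We need to find integers c, d > 0 such that c² + d² = 113.
Trying c = 7: d² = 113 - 7² = 113 - 49 = 64
d = 8
Check: 7² + 8² = 49 + 64 = 113 ✓

113 = 7² + 8²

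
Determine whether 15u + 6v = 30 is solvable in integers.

Step 1: Compute gcd(15, 6).
gcd(15, 6) = 3

Step 2: Check divisibility.
Does 3 divide 30? 30 = 3 x 10, so yes.

By the theorem on linear Diophantine equations, 15u + 6v = 30 has integer solutions if and only if gcd(15, 6) divides 30. Since 3 | 30, solutions exist.

Yes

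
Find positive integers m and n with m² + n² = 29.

We need to find integers m, n > 0 such that m² + n² = 29.
Trying m = 2: n² = 29 - 2² = 29 - 4 = 25
n = 5
Check: 2² + 5² = 4 + 25 = 29 ✓

29 = 2² + 5²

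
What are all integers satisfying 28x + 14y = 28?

Step 1: Compute gcd(28, 14) = 14.
Since 14 divides 28, solutions exist.

Step 2: Find a particular solution using extended Euclidean algorithm.
We get x₀ = 0, y₀ = 2.
Check: 28*0 + 14*2 = 28 = 28 ✓

Step 3: Write the general solution.
x = 0 + (14/14)t = 0 + 1t
y = 2 - (28/14)t = 2 - 2t
for any integer t.

x = 0 + 1t, y = 2 - 2t for integer t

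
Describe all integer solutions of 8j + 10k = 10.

Step 1: Compute gcd(8, 10) = 2.
Since 2 divides 10, solutions exist.

Step 2: Find a particular solution using extended Euclidean algorithm.
We get j₀ = -5, k₀ = 5.
Check: 8*-5 + 10*5 = 10 = 10 ✓

Step 3: Write the general solution.
j = -5 + (10/2)t = -5 + 5t
k = 5 - (8/2)t = 5 - 4t
for any integer t.

j = -5 + 5t, k = 5 - 4t for integer t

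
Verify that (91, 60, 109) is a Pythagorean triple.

Compute a² + b² = 91² + 60² = 8281 + 3600 = 11881
Compute c² = 109² = 11881
Since 11881 = 11881, confirmed.

Yes, it is a Pythagorean triple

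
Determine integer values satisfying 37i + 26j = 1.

Step 1: Check solvability.
gcd(37, 26) = 1
Since 1 divides 1, solutions exist.

Step 2: Apply extended Euclidean algorithm to find gcd.
We find integers such that 37*x0 + 26*y0 = 1

Step 3: Scale the particular solution.
Multiply by 1/1 = 1:
i = -7, j = 10

Step 4: Verify.
37*(-7) + 26*(10) = 1 = 1 ✓

i = -7, j = 10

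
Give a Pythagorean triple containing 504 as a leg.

We need the other leg and hypotenuse such that 504² + x² = c².
Take x = 2622, c = 2670: 504² + 2622² = 254016 + 6874884 = 7128900 = 2670² ✓
Triple: (2622, 504, 2670)

(2622, 504, 2670)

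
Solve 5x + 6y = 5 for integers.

Step 1: Check solvability.
gcd(5, 6) = 1
Since 1 divides 5, solutions exist.

Step 2: Apply extended Euclidean algorithm to find gcd.
We find integers such that 5*x0 + 6*y0 = 1

Step 3: Scale the particular solution.
Multiply by 5/1 = 5:
x = -5, y = 5

Step 4: Verify.
5*(-5) + 6*(5) = 5 = 5 ✓

x = -5, y = 5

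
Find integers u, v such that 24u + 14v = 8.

Step 1: Check solvability.
gcd(24, 14) = 2
Since 2 divides 8, solutions exist.

Step 2: Apply extended Euclidean algorithm to find gcd.
We find integers such that 24*x0 + 14*y0 = 2

Step 3: Scale the particular solution.
Multiply by 8/2 = 4:
u = 12, v = -20

Step 4: Verify.
24*(12) + 14*(-20) = 8 = 8 ✓

u = 12, v = -20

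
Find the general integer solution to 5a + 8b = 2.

Step 1: Compute gcd(5, 8) = 1.
Since 1 divides 2, solutions exist.

Step 2: Find a particular solution using extended Euclidean algorithm.
We get a₀ = -6, b₀ = 4.
Check: 5*-6 + 8*4 = 2 = 2 ✓

Step 3: Write the general solution.
a = -6 + (8/1)t = -6 + 8t
b = 4 - (5/1)t = 4 - 5t
for any integer t.

a = -6 + 8t, b = 4 - 5t for integer t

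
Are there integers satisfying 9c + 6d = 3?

Step 1: Compute gcd(9, 6).
gcd(9, 6) = 3

Step 2: Check divisibility.
Does 3 divide 3? 3 = 3 x 1, so yes.

By the theorem on linear Diophantine equations, 9c + 6d = 3 has integer solutions if and only if gcd(9, 6) divides 3. Since 3 | 3, solutions exist.

Yes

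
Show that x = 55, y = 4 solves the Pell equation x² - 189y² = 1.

Compute x² = 55² = 3025
Compute 189y² = 189·4² = 189·16 = 3024
x² - 189y² = 3025 - 3024 = 1
Since this equals 1, (55, 4) is a solution.

Yes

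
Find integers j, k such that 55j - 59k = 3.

Step 1: Check solvability.
gcd(55, 59) = 1
Since 1 divides 3, solutions exist.

Step 2: Apply extended Euclidean algorithm to find gcd.
We find integers such that 55*x0 + 59*y0 = 1

Step 3: Scale the particular solution.
Multiply by 3/1 = 3:
j = -45, k = -42

Step 4: Verify.
55*(-45) - 59*(-42) = 3 = 3 ✓

j = -45, k = -42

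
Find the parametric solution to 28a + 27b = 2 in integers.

Step 1: Compute gcd(28, 27) = 1.
Since 1 divides 2, solutions exist.

Step 2: Find a particular solution using extended Euclidean algorithm.
We get a₀ = 2, b₀ = -2.
Check: 28*2 + 27*-2 = 2 = 2 ✓

Step 3: Write the general solution.
a = 2 + (27/1)t = 2 + 27t
b = -2 - (28/1)t = -2 - 28t
for any integer t.

a = 2 + 27t, b = -2 - 28t for integer t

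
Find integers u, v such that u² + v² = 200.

We need to find integers u, v > 0 such that u² + v² = 200.
Trying u = 2: v² = 200 - 2² = 200 - 4 = 196
v = 14
Check: 2² + 14² = 4 + 196 = 200 ✓

200 = 2² + 14²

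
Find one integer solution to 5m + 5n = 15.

Step 1: Check solvability.
gcd(5, 5) = 5
Since 5 divides 15, solutions exist.

Step 2: Apply extended Euclidean algorithm to find gcd.
We find integers such that 5*x0 + 5*y0 = 5

Step 3: Scale the particular solution.
Multiply by 15/5 = 3:
m = 0, n = 3

Step 4: Verify.
5*(0) + 5*(3) = 15 = 15 ✓

m = 0, n = 3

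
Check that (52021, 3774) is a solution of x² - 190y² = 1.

Compute x² = 52021² = 2706184441
Compute 190y² = 190·3774² = 190·14243076 = 2706184440
x² - 190y² = 2706184441 - 2706184440 = 1
Since this equals 1, (52021, 3774) is a solution.

Yes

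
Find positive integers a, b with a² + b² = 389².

We need a² + b² = 389² = 151321.
Trying: 189² + 340² = 35721 + 115600 = 151321 ✓

(189, 340, 389)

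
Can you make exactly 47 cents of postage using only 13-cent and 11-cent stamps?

We need non-negative x, y with 13x + 11y = 47.
gcd(13, 11) = 1 divides 47, so integer solutions exist, but checking x = 0..3 shows none with y ≥ 0.
So 47 cannot be made with non-negative stamp counts.

No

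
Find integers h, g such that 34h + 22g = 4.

Step 1: Check solvability.
gcd(34, 22) = 2
Since 2 divides 4, solutions exist.

Step 2: Apply extended Euclidean algorithm to find gcd.
We find integers such that 34*x0 + 22*y0 = 2

Step 3: Scale the particular solution.
Multiply by 4/2 = 2:
h = 4, g = -6

Step 4: Verify.
34*(4) + 22*(-6) = 4 = 4 ✓

h = 4, g = -6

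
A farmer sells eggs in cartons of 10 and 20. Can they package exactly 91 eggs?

We need non-negative a, b with 10a + 20b = 91.
gcd(10, 20) = 10, and 10 does not divide 91.
No integer solutions exist.

No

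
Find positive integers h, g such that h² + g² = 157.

Search for h with 157 - h² a perfect square.
h = 6: 157 - 6² = 157 - 36 = 121 = 11² ✓
So h = 6, g = 11.

h = 6, g = 11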